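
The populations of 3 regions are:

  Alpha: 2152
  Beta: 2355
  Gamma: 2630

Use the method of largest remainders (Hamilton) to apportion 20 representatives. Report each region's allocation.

Total 7137; standard divisor 7137/20 ≈ 356.85.
Standard quotas: Alpha 6.031, Beta 6.599, Gamma 7.370.
Lower quotas: Alpha 6, Beta 6, Gamma 7 (sum 19, leaving 1 seat).
Remainders in descending order: Beta 0.599, Gamma 0.370, Alpha 0.031.
The surplus seat goes to Beta.

Alpha 6, Beta 7, Gamma 7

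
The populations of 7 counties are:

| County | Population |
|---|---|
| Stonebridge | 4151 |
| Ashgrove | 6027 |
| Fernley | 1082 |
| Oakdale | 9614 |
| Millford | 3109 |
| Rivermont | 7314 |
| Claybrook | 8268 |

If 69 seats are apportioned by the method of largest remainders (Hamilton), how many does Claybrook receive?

The standard divisor is 39565/69 ≈ 573.406.
Standard quotas: Stonebridge 7.2392, Ashgrove 10.5109, Fernley 1.8870, Oakdale 16.7665, Millford 5.4220, Rivermont 12.7554, Claybrook 14.4191.
Lower quotas: Stonebridge 7, Ashgrove 10, Fernley 1, Oakdale 16, Millford 5, Rivermont 12, Claybrook 14 (sum 65, leaving 4 seats).
Remainders in descending order: Fernley 0.8870, Oakdale 0.7665, Rivermont 0.7554, Ashgrove 0.5109, Millford 0.4220, Claybrook 0.4191, Stonebridge 0.2392.
Largest remainders: Fernley, Oakdale, Rivermont, Ashgrove receive the extra seats.
Claybrook receives 14.

14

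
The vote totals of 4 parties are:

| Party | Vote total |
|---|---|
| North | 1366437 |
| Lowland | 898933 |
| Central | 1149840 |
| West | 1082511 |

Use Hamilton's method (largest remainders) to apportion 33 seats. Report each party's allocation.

North=10, Lowland=7, Central=8, West=8

The standard divisor is 4497721/33 ≈ 136294.576.
Standard quotas: North 10.0256, Lowland 6.5955, Central 8.4364, West 7.9424.
Lower quotas: North 10, Lowland 6, Central 8, West 7 (sum 31, leaving 2 seats).
Remainders in descending order: West 0.9424, Lowland 0.5955, Central 0.4364, North 0.0256.
The surplus seats go to West, Lowland.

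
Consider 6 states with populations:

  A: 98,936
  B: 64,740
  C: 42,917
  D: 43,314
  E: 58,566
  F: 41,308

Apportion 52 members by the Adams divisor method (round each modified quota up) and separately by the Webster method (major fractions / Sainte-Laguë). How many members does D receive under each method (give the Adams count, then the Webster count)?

Adams: A 14, B 10, C 6, D 7, E 9, F 6.
Webster: A 15, B 10, C 6, D 6, E 9, F 6.
D gets 7 under Adams and 6 under Webster.

7 and 6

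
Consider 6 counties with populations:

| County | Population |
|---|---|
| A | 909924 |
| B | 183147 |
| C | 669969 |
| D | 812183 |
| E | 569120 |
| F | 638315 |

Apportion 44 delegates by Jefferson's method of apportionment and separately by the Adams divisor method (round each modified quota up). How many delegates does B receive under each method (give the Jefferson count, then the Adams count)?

Jefferson: A 11, B 2, C 8, D 9, E 7, F 7.
Adams: A 10, B 3, C 8, D 9, E 7, F 7.
B gets 2 under Jefferson and 3 under Adams.

2 and 3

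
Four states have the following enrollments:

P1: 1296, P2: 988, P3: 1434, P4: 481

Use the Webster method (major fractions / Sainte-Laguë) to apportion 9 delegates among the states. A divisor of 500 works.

With modified divisor 500: modified quotas P1 2.592, P2 1.976, P3 2.868, P4 0.962.
Rounding to the nearest integer: P1 3, P2 2, P3 3, P4 1 (total 9).

P1: 3, P2: 2, P3: 3, P4: 1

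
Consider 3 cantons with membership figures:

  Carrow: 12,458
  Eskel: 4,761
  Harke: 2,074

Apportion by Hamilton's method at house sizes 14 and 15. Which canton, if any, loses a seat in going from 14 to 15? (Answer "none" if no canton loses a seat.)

Harke

At 14 seats: Carrow 9, Eskel 3, Harke 2.
At 15 seats: Carrow 10, Eskel 4, Harke 1.
Harke drops from 2 to 1.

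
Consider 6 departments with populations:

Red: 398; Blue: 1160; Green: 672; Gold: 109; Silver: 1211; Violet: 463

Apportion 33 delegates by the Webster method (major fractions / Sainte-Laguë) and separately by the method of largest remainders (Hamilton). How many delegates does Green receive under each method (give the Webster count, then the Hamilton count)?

6 and 5

Webster: Red 3, Blue 9, Green 6, Gold 1, Silver 10, Violet 4.
Hamilton: Red 3, Blue 10, Green 5, Gold 1, Silver 10, Violet 4.
Green gets 6 under Webster and 5 under Hamilton.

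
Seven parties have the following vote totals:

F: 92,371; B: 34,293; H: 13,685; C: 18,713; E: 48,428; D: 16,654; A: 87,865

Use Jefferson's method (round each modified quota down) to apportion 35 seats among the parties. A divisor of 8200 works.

F 11; B 4; H 1; C 2; E 5; D 2; A 10

With modified divisor 8200: modified quotas F 11.265, B 4.182, H 1.669, C 2.282, E 5.906, D 2.031, A 10.715.
Rounding down: F 11, B 4, H 1, C 2, E 5, D 2, A 10 (total 35).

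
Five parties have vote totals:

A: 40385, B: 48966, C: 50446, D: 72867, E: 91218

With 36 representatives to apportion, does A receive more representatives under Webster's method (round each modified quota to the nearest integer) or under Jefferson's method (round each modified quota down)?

Webster: A 5, B 6, C 6, D 8, E 11.
Jefferson: A 4, B 6, C 6, D 9, E 11.
A gets 5 under Webster and 4 under Jefferson.

Webster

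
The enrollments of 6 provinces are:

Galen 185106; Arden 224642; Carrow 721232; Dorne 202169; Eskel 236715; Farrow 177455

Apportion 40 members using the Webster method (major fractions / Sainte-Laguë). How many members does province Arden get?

5

Standard divisor 1747319/40 ≈ 43682.975; standard quotas: Galen 4.237, Arden 5.143, Carrow 16.511, Dorne 4.628, Eskel 5.419, Farrow 4.062.
Rounding to the nearest integer gives Galen 4, Arden 5, Carrow 17, Dorne 5, Eskel 5, Farrow 4 — total 40, matching the house size, so no adjustment is needed.
Arden receives 5.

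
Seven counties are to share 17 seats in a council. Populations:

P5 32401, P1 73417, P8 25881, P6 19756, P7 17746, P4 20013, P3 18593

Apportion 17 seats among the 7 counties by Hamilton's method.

Total 207807; standard divisor 207807/17 ≈ 12223.941.
Standard quotas: P5 2.6506, P1 6.0060, P8 2.1172, P6 1.6162, P7 1.4517, P4 1.6372, P3 1.5210.
Lower quotas: P5 2, P1 6, P8 2, P6 1, P7 1, P4 1, P3 1 (sum 14, leaving 3 seats).
Remainders in descending order: P5 0.6506, P4 0.6372, P6 0.6162, P3 0.5210, P7 0.4517, P8 0.1172, P1 0.0060.
Largest remainders: P5, P4, P6 receive the extra seats.

P5=3; P1=6; P8=2; P6=2; P7=1; P4=2; P3=1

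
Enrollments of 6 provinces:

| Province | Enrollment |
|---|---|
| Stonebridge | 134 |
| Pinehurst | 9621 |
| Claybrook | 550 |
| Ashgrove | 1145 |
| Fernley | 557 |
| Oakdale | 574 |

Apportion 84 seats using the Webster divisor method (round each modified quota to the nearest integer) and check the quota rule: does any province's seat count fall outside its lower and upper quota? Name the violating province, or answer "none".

Pinehurst

Standard quotas: Stonebridge 0.895, Pinehurst 64.237, Claybrook 3.672, Ashgrove 7.645, Fernley 3.719, Oakdale 3.832.
Webster allocation: Stonebridge 1, Pinehurst 63, Claybrook 4, Ashgrove 8, Fernley 4, Oakdale 4.
Pinehurst has quota 64.237 (lower 64, upper 65) but receives 63 — outside the quota interval.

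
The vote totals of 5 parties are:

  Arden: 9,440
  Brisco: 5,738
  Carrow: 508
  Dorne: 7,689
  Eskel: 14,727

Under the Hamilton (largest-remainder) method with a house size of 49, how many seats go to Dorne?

10

Total 38102; standard divisor 38102/49 ≈ 777.592.
Standard quotas: Arden 12.1400, Brisco 7.3792, Carrow 0.6533, Dorne 9.8882, Eskel 18.9392.
Lower quotas: Arden 12, Brisco 7, Carrow 0, Dorne 9, Eskel 18 (sum 46, leaving 3 seats).
Remainders in descending order: Eskel 0.9392, Dorne 0.8882, Carrow 0.6533, Brisco 0.3792, Arden 0.1400.
The surplus seats go to Eskel, Dorne, Carrow.
Dorne receives 10.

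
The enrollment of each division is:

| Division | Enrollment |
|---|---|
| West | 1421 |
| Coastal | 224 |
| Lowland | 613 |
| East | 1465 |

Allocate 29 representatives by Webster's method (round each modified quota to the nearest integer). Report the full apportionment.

Standard divisor 3723/29 ≈ 128.379; standard quotas: West 11.069, Coastal 1.745, Lowland 4.775, East 11.411.
Rounding to the nearest integer gives West 11, Coastal 2, Lowland 5, East 11 — total 29, matching the house size, so no adjustment is needed.

West=11; Coastal=2; Lowland=5; East=11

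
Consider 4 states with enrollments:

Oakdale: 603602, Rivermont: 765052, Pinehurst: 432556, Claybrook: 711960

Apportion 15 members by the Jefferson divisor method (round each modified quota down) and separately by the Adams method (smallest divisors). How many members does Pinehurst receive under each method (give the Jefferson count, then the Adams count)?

Jefferson: Oakdale 4, Rivermont 5, Pinehurst 2, Claybrook 4.
Adams: Oakdale 4, Rivermont 4, Pinehurst 3, Claybrook 4.
Pinehurst gets 2 under Jefferson and 3 under Adams.

2 and 3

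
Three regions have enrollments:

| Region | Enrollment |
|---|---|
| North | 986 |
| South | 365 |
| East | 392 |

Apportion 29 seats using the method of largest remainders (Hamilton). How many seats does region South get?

6

Standard divisor: 1743 ÷ 29 ≈ 60.103.
Standard quotas: North 16.405, South 6.073, East 6.522.
Lower quotas: North 16, South 6, East 6 (sum 28, leaving 1 seat).
Remainders in descending order: East 0.522, North 0.405, South 0.073.
Largest remainder: East receives the extra seat.
South receives 6.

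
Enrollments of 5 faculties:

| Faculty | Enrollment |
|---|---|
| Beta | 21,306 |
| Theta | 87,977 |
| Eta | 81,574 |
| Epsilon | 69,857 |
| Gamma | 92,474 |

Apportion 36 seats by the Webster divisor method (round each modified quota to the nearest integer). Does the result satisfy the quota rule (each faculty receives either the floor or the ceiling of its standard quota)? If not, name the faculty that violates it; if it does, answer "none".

none

Standard quotas: Beta 2.172, Theta 8.967, Eta 8.315, Epsilon 7.120, Gamma 9.426.
Webster allocation: Beta 2, Theta 9, Eta 8, Epsilon 7, Gamma 10.
Every allocation lies between the lower and upper quota.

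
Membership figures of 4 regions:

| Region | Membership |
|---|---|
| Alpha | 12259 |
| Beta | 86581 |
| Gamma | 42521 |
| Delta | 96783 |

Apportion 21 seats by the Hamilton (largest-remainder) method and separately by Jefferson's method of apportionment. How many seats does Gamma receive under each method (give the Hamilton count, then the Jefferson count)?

4 and 3

Hamilton: Alpha 1, Beta 8, Gamma 4, Delta 8.
Jefferson: Alpha 1, Beta 8, Gamma 3, Delta 9.
Gamma gets 4 under Hamilton and 3 under Jefferson.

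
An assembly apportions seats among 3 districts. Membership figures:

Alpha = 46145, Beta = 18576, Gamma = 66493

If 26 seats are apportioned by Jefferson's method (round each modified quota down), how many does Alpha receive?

9

Standard divisor 131214/26 ≈ 5046.692; standard quotas: Alpha 9.144, Beta 3.681, Gamma 13.176.
Rounding down gives 9, 3, 13 = 25 seats, so the divisor must be adjusted.
With modified divisor 4700: modified quotas Alpha 9.818, Beta 3.952, Gamma 14.147.
Rounding down: Alpha 9, Beta 3, Gamma 14 (total 26).
Alpha receives 9.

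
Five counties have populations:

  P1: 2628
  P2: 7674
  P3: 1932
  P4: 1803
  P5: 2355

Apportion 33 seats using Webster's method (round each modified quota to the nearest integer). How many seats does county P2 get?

Standard divisor 16392/33 ≈ 496.727; standard quotas: P1 5.291, P2 15.449, P3 3.889, P4 3.630, P5 4.741.
Rounding to the nearest integer gives P1 5, P2 15, P3 4, P4 4, P5 5 — total 33, matching the house size, so no adjustment is needed.
P2 receives 15.

15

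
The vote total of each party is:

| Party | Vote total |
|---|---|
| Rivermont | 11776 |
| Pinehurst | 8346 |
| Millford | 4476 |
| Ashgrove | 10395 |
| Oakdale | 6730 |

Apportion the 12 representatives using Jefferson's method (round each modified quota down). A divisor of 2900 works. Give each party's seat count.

Rivermont 4, Pinehurst 2, Millford 1, Ashgrove 3, Oakdale 2

With modified divisor 2900: modified quotas Rivermont 4.061, Pinehurst 2.878, Millford 1.543, Ashgrove 3.584, Oakdale 2.321.
Rounding down: Rivermont 4, Pinehurst 2, Millford 1, Ashgrove 3, Oakdale 2 (total 12).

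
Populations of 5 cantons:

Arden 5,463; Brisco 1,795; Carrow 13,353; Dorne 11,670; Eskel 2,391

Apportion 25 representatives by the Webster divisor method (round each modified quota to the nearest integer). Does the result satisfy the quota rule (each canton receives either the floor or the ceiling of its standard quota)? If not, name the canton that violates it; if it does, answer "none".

none

Standard quotas: Arden 3.939, Brisco 1.294, Carrow 9.628, Dorne 8.415, Eskel 1.724.
Webster allocation: Arden 4, Brisco 1, Carrow 10, Dorne 8, Eskel 2.
Every allocation lies between the lower and upper quota.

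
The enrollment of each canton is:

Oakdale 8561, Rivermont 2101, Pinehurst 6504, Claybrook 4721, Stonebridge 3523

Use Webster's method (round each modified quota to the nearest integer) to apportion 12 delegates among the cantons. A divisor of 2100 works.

Oakdale=4; Rivermont=1; Pinehurst=3; Claybrook=2; Stonebridge=2

With modified divisor 2100: modified quotas Oakdale 4.077, Rivermont 1.000, Pinehurst 3.097, Claybrook 2.248, Stonebridge 1.678.
Rounding to the nearest integer: Oakdale 4, Rivermont 1, Pinehurst 3, Claybrook 2, Stonebridge 2 (total 12).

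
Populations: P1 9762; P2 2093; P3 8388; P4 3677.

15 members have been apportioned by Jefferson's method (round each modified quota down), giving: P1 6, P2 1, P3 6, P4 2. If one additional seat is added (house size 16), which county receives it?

Priority for the next seat is population ÷ (current seats + 1).
Priorities: P1 1394.571, P2 1046.500, P3 1198.286, P4 1225.667.
Highest priority: P1.

P1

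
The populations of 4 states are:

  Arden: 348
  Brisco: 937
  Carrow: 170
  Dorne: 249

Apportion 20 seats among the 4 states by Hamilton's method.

Arden 4; Brisco 11; Carrow 2; Dorne 3

The standard divisor is 1704/20 ≈ 85.2.
Standard quotas: Arden 4.085, Brisco 10.998, Carrow 1.995, Dorne 2.923.
Lower quotas: Arden 4, Brisco 10, Carrow 1, Dorne 2 (sum 17, leaving 3 seats).
Remainders in descending order: Brisco 0.998, Carrow 0.995, Dorne 0.923, Arden 0.085.
The surplus seats go to Brisco, Carrow, Dorne.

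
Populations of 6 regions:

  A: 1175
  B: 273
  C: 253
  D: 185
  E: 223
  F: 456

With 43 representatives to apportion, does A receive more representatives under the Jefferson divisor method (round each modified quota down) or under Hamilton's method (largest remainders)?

Jefferson: A 21, B 4, C 4, D 3, E 3, F 8.
Hamilton: A 20, B 4, C 4, D 3, E 4, F 8.
A gets 21 under Jefferson and 20 under Hamilton.

Jefferson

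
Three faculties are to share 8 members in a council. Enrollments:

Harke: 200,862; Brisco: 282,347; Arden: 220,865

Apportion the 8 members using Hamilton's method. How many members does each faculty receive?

Harke 2, Brisco 3, Arden 3

The standard divisor is 704074/8 ≈ 88009.25.
Standard quotas: Harke 2.2823, Brisco 3.2082, Arden 2.5096.
Lower quotas: Harke 2, Brisco 3, Arden 2 (sum 7, leaving 1 seat).
Remainders in descending order: Arden 0.5096, Harke 0.2823, Brisco 0.2082.
The surplus seat goes to Arden.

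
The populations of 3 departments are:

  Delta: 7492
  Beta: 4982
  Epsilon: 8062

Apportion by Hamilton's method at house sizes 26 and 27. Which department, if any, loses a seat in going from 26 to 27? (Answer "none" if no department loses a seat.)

At 26 seats: Delta 10, Beta 6, Epsilon 10.
At 27 seats: Delta 10, Beta 6, Epsilon 11.
No department's allocation decreased.

none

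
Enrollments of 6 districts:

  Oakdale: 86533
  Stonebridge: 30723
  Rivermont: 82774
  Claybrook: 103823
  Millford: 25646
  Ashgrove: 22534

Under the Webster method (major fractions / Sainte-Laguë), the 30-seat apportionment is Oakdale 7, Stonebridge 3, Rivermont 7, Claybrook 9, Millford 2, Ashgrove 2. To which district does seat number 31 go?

Oakdale

Priority for the next seat is population ÷ (current seats + 0.5).
Priorities: Oakdale 11537.733, Stonebridge 8778.000, Rivermont 11036.533, Claybrook 10928.737, Millford 10258.400, Ashgrove 9013.600.
Highest priority: Oakdale.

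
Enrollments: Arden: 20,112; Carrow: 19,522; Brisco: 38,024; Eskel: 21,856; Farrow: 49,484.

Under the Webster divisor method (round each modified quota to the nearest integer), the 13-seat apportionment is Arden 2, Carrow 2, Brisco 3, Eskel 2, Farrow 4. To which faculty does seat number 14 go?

Farrow

Priority for the next seat is population ÷ (current seats + 0.5).
Priorities: Arden 8044.800, Carrow 7808.800, Brisco 10864.000, Eskel 8742.400, Farrow 10996.444.
Highest priority: Farrow.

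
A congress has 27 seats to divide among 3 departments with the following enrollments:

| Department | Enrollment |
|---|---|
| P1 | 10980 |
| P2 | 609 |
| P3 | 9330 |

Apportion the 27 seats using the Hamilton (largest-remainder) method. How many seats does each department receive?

Total 20919; standard divisor 20919/27 ≈ 774.778.
Standard quotas: P1 14.1718, P2 0.7860, P3 12.0422.
Lower quotas: P1 14, P2 0, P3 12 (sum 26, leaving 1 seat).
Remainders in descending order: P2 0.7860, P1 0.1718, P3 0.0422.
The surplus seat goes to P2.

P1 14; P2 1; P3 12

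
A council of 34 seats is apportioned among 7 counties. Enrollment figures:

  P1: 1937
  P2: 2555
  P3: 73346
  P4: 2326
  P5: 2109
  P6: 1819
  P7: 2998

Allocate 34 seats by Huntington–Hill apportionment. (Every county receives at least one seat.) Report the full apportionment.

With divisor 2621: modified quotas P1 0.739, P2 0.975, P3 27.984, P4 0.887, P5 0.805, P6 0.694, P7 1.144.
Geometric-mean thresholds: P1 (min 1), P2 (min 1), P3 √(27·28)=27.495, P4 (min 1), P5 (min 1), P6 (min 1), P7 √(1·2)=1.414.
Each quota rounded against its threshold gives P1 1, P2 1, P3 28, P4 1, P5 1, P6 1, P7 1 (total 34).

P1 1, P2 1, P3 28, P4 1, P5 1, P6 1, P7 1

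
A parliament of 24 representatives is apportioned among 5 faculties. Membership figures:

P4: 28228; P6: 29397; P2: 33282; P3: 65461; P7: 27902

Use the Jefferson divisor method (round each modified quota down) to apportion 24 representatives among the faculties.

P4=4; P6=4; P2=4; P3=9; P7=3

Standard divisor 184270/24 ≈ 7677.917; standard quotas: P4 3.677, P6 3.829, P2 4.335, P3 8.526, P7 3.634.
Rounding down gives 3, 3, 4, 8, 3 = 21 seats, so the divisor must be adjusted.
With modified divisor 7020: modified quotas P4 4.021, P6 4.188, P2 4.741, P3 9.325, P7 3.975.
Rounding down: P4 4, P6 4, P2 4, P3 9, P7 3 (total 24).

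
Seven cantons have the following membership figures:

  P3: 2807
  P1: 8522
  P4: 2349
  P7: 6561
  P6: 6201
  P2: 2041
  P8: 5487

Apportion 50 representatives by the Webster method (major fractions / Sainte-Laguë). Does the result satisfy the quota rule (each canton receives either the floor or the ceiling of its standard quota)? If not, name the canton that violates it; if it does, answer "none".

Standard quotas: P3 4.132, P1 12.544, P4 3.458, P7 9.658, P6 9.128, P2 3.004, P8 8.077.
Webster allocation: P3 4, P1 13, P4 3, P7 10, P6 9, P2 3, P8 8.
Every allocation lies between the lower and upper quota.

none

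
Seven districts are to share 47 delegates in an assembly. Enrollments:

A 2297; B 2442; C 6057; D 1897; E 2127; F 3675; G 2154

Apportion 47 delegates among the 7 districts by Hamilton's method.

A=5, B=6, C=14, D=4, E=5, F=8, G=5

Total 20649; standard divisor 20649/47 ≈ 439.34.
Standard quotas: A 5.2283, B 5.5583, C 13.7866, D 4.3178, E 4.8413, F 8.3648, G 4.9028.
Lower quotas: A 5, B 5, C 13, D 4, E 4, F 8, G 4 (sum 43, leaving 4 seats).
Remainders in descending order: G 0.9028, E 0.8413, C 0.7866, B 0.5583, F 0.3648, D 0.3178, A 0.2283.
Largest remainders: G, E, C, B receive the extra seats.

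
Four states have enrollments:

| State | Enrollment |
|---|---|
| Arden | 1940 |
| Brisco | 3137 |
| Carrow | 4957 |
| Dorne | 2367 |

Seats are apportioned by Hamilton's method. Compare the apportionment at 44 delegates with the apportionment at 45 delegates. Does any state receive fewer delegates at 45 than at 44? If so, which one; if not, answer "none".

none

At 44 seats: Arden 7, Brisco 11, Carrow 18, Dorne 8.
At 45 seats: Arden 7, Brisco 11, Carrow 18, Dorne 9.
No state's allocation decreased.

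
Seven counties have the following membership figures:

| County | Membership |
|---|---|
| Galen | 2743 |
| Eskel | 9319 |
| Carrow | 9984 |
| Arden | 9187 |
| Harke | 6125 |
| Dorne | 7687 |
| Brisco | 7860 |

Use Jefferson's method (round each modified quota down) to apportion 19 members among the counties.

Galen: 1, Eskel: 3, Carrow: 4, Arden: 3, Harke: 2, Dorne: 3, Brisco: 3

Standard divisor 52905/19 ≈ 2784.474; standard quotas: Galen 0.985, Eskel 3.347, Carrow 3.586, Arden 3.299, Harke 2.200, Dorne 2.761, Brisco 2.823.
Rounding down gives 0, 3, 3, 3, 2, 2, 2 = 15 seats, so the divisor must be adjusted.
With modified divisor 2400: modified quotas Galen 1.143, Eskel 3.883, Carrow 4.160, Arden 3.828, Harke 2.552, Dorne 3.203, Brisco 3.275.
Rounding down: Galen 1, Eskel 3, Carrow 4, Arden 3, Harke 2, Dorne 3, Brisco 3 (total 19).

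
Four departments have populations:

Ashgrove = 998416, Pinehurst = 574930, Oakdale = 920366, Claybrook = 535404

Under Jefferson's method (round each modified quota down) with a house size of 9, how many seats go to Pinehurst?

Standard divisor 3029116/9 ≈ 336568.444; standard quotas: Ashgrove 2.966, Pinehurst 1.708, Oakdale 2.735, Claybrook 1.591.
Rounding down gives 2, 1, 2, 1 = 6 seats, so the divisor must be adjusted.
With modified divisor 277600: modified quotas Ashgrove 3.597, Pinehurst 2.071, Oakdale 3.315, Claybrook 1.929.
Rounding down: Ashgrove 3, Pinehurst 2, Oakdale 3, Claybrook 1 (total 9).
Pinehurst receives 2.

2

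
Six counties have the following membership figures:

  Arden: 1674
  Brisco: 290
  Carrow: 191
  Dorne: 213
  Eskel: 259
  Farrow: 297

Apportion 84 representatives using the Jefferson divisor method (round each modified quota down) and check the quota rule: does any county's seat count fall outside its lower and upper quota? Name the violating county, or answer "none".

Arden

Standard quotas: Arden 48.090, Brisco 8.331, Carrow 5.487, Dorne 6.119, Eskel 7.440, Farrow 8.532.
Jefferson allocation: Arden 50, Brisco 8, Carrow 5, Dorne 6, Eskel 7, Farrow 8.
Arden has quota 48.090 (lower 48, upper 49) but receives 50 — outside the quota interval.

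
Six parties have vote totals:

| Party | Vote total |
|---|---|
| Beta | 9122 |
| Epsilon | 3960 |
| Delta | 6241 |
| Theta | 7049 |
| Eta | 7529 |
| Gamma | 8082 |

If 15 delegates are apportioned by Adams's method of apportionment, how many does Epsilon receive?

2

Standard divisor 41983/15 ≈ 2798.867; standard quotas: Beta 3.259, Epsilon 1.415, Delta 2.230, Theta 2.519, Eta 2.690, Gamma 2.888.
Rounding up gives 4, 2, 3, 3, 3, 3 = 18 seats, so the divisor must be adjusted.
With modified divisor 3600: modified quotas Beta 2.534, Epsilon 1.100, Delta 1.734, Theta 1.958, Eta 2.091, Gamma 2.245.
Rounding up: Beta 3, Epsilon 2, Delta 2, Theta 2, Eta 3, Gamma 3 (total 15).
Epsilon receives 2.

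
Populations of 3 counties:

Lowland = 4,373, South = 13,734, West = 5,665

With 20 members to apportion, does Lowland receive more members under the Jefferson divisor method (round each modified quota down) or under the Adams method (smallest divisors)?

Jefferson: Lowland 3, South 12, West 5.
Adams: Lowland 4, South 11, West 5.
Lowland gets 3 under Jefferson and 4 under Adams.

Adams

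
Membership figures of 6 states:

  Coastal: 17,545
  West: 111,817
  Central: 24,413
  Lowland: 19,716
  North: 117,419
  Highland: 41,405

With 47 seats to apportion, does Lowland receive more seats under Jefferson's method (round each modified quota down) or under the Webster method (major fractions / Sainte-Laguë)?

Webster

Jefferson: Coastal 2, West 17, Central 3, Lowland 2, North 17, Highland 6.
Webster: Coastal 2, West 16, Central 3, Lowland 3, North 17, Highland 6.
Lowland gets 2 under Jefferson and 3 under Webster.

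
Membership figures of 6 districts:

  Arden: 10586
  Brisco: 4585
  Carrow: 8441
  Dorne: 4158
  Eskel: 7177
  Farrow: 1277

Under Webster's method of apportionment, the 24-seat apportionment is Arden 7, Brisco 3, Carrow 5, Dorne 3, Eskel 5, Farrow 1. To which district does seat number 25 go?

Priority for the next seat is population ÷ (current seats + 0.5).
Priorities: Arden 1411.467, Brisco 1310.000, Carrow 1534.727, Dorne 1188.000, Eskel 1304.909, Farrow 851.333.
Highest priority: Carrow.

Carrow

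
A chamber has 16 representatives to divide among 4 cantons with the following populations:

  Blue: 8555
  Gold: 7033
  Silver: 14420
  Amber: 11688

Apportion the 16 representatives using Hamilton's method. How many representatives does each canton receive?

Blue 3, Gold 3, Silver 6, Amber 4

Standard divisor: 41696 ÷ 16 = 2606.
Standard quotas: Blue 3.2828, Gold 2.6988, Silver 5.5334, Amber 4.4850.
Lower quotas: Blue 3, Gold 2, Silver 5, Amber 4 (sum 14, leaving 2 seats).
Remainders in descending order: Gold 0.6988, Silver 0.5334, Amber 0.4850, Blue 0.2828.
Largest remainders: Gold, Silver receive the extra seats.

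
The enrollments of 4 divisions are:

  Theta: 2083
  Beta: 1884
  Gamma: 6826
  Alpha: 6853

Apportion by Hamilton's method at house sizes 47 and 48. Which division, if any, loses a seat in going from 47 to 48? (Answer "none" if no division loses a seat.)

At 47 seats: Theta 6, Beta 5, Gamma 18, Alpha 18.
At 48 seats: Theta 6, Beta 5, Gamma 18, Alpha 19.
No division's allocation decreased.

none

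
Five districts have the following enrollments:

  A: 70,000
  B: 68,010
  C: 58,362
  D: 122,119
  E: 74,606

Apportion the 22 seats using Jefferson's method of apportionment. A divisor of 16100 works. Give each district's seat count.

A: 4, B: 4, C: 3, D: 7, E: 4

With modified divisor 16100: modified quotas A 4.348, B 4.224, C 3.625, D 7.585, E 4.634.
Rounding down: A 4, B 4, C 3, D 7, E 4 (total 22).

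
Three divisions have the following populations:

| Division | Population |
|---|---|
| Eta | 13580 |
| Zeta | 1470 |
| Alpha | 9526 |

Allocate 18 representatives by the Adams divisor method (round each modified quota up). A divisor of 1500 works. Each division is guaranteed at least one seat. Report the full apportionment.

Eta 10, Zeta 1, Alpha 7

With modified divisor 1500: modified quotas Eta 9.053, Zeta 0.980, Alpha 6.351.
Rounding up: Eta 10, Zeta 1, Alpha 7 (total 18).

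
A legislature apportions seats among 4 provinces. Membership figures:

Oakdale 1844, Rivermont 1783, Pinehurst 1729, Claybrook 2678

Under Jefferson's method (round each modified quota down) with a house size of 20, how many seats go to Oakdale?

Standard divisor 8034/20 ≈ 401.7; standard quotas: Oakdale 4.590, Rivermont 4.439, Pinehurst 4.304, Claybrook 6.667.
Rounding down gives 4, 4, 4, 6 = 18 seats, so the divisor must be adjusted.
With modified divisor 360: modified quotas Oakdale 5.122, Rivermont 4.953, Pinehurst 4.803, Claybrook 7.439.
Rounding down: Oakdale 5, Rivermont 4, Pinehurst 4, Claybrook 7 (total 20).
Oakdale receives 5.

5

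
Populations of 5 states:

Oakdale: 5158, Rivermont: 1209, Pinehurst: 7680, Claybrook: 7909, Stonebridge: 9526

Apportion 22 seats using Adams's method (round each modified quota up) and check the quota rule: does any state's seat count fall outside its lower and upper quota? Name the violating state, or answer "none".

none

Standard quotas: Oakdale 3.604, Rivermont 0.845, Pinehurst 5.367, Claybrook 5.527, Stonebridge 6.657.
Adams allocation: Oakdale 4, Rivermont 1, Pinehurst 5, Claybrook 5, Stonebridge 7.
Every allocation lies between the lower and upper quota.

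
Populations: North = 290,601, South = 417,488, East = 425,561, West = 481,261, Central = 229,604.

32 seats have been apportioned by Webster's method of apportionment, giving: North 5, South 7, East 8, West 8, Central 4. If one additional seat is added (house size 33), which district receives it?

Priority for the next seat is population ÷ (current seats + 0.5).
Priorities: North 52836.545, South 55665.067, East 50066.000, West 56618.941, Central 51023.111.
Highest priority: West.

West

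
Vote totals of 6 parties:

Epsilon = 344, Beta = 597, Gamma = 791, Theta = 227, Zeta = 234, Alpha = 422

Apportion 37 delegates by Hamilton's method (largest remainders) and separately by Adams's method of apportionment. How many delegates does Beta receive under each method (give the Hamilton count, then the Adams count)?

9 and 8

Hamilton: Epsilon 5, Beta 9, Gamma 11, Theta 3, Zeta 3, Alpha 6.
Adams: Epsilon 5, Beta 8, Gamma 11, Theta 3, Zeta 4, Alpha 6.
Beta gets 9 under Hamilton and 8 under Adams.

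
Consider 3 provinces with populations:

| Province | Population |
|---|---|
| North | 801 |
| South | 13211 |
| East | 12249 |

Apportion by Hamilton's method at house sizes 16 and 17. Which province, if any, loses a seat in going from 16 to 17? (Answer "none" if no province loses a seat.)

At 16 seats: North 1, South 8, East 7.
At 17 seats: North 0, South 9, East 8.
North drops from 1 to 0.

North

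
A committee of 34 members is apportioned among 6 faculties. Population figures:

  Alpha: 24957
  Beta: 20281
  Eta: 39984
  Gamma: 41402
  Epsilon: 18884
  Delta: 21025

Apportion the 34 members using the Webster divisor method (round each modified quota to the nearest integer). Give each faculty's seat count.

Alpha 5, Beta 4, Eta 8, Gamma 9, Epsilon 4, Delta 4

Standard divisor 166533/34 ≈ 4898.029; standard quotas: Alpha 5.095, Beta 4.141, Eta 8.163, Gamma 8.453, Epsilon 3.855, Delta 4.293.
Rounding to the nearest integer gives 5, 4, 8, 8, 4, 4 = 33 seats, so the divisor must be adjusted.
With modified divisor 4800: modified quotas Alpha 5.199, Beta 4.225, Eta 8.330, Gamma 8.625, Epsilon 3.934, Delta 4.380.
Rounding to the nearest integer: Alpha 5, Beta 4, Eta 8, Gamma 9, Epsilon 4, Delta 4 (total 34).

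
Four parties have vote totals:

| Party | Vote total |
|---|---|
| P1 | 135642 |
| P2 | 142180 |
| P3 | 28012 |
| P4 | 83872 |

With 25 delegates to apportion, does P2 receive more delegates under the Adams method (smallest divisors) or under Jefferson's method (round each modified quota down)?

Adams: P1 9, P2 9, P3 2, P4 5.
Jefferson: P1 9, P2 10, P3 1, P4 5.
P2 gets 9 under Adams and 10 under Jefferson.

Jefferson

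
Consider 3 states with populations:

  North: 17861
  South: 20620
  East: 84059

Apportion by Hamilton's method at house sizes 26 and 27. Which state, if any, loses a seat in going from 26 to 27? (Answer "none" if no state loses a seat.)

none

At 26 seats: North 4, South 4, East 18.
At 27 seats: North 4, South 5, East 18.
No state's allocation decreased.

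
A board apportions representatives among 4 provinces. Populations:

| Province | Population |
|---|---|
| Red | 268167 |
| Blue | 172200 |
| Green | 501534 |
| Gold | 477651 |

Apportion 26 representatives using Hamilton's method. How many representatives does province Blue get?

Total 1419552; standard divisor 1419552/26 ≈ 54598.154.
Standard quotas: Red 4.9116, Blue 3.1540, Green 9.1859, Gold 8.7485.
Lower quotas: Red 4, Blue 3, Green 9, Gold 8 (sum 24, leaving 2 seats).
Remainders in descending order: Red 0.9116, Gold 0.7485, Green 0.1859, Blue 0.1540.
The surplus seats go to Red, Gold.
Blue receives 3.

3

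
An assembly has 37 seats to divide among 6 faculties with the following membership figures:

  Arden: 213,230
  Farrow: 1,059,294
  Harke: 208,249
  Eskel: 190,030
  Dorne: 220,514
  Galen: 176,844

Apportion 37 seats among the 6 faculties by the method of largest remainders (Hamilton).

Standard divisor: 2068161 ÷ 37 ≈ 55896.243.
Standard quotas: Arden 3.8147, Farrow 18.9511, Harke 3.7256, Eskel 3.3997, Dorne 3.9451, Galen 3.1638.
Lower quotas: Arden 3, Farrow 18, Harke 3, Eskel 3, Dorne 3, Galen 3 (sum 33, leaving 4 seats).
Remainders in descending order: Farrow 0.9511, Dorne 0.9451, Arden 0.8147, Harke 0.7256, Eskel 0.3997, Galen 0.1638.
Largest remainders: Farrow, Dorne, Arden, Harke receive the extra seats.

Arden 4, Farrow 19, Harke 4, Eskel 3, Dorne 4, Galen 3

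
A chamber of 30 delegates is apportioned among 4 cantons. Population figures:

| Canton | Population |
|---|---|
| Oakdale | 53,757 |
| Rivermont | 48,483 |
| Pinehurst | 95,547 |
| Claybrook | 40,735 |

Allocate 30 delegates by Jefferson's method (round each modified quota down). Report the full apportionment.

Oakdale 7; Rivermont 6; Pinehurst 12; Claybrook 5

Standard divisor 238522/30 ≈ 7950.733; standard quotas: Oakdale 6.761, Rivermont 6.098, Pinehurst 12.017, Claybrook 5.123.
Rounding down gives 6, 6, 12, 5 = 29 seats, so the divisor must be adjusted.
With modified divisor 7500: modified quotas Oakdale 7.168, Rivermont 6.464, Pinehurst 12.740, Claybrook 5.431.
Rounding down: Oakdale 7, Rivermont 6, Pinehurst 12, Claybrook 5 (total 30).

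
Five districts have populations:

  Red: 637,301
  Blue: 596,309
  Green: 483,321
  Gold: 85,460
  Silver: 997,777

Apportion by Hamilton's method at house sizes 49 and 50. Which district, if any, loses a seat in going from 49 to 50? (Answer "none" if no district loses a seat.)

At 49 seats: Red 11, Blue 10, Green 8, Gold 2, Silver 18.
At 50 seats: Red 11, Blue 11, Green 9, Gold 1, Silver 18.
Gold drops from 2 to 1.

Gold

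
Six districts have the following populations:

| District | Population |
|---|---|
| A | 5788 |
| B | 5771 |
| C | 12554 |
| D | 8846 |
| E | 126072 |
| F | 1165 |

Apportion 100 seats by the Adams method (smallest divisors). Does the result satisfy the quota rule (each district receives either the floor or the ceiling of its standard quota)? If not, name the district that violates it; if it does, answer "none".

E

Standard quotas: A 3.613, B 3.602, C 7.837, D 5.522, E 78.699, F 0.727.
Adams allocation: A 4, B 4, C 8, D 6, E 77, F 1.
E has quota 78.699 (lower 78, upper 79) but receives 77 — outside the quota interval.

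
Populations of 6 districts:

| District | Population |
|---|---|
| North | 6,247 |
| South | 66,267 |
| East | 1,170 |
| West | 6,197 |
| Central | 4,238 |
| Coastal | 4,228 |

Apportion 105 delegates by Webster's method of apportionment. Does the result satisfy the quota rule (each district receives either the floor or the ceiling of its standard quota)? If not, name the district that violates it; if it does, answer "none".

Standard quotas: North 7.425, South 78.758, East 1.391, West 7.365, Central 5.037, Coastal 5.025.
Webster allocation: North 7, South 80, East 1, West 7, Central 5, Coastal 5.
South has quota 78.758 (lower 78, upper 79) but receives 80 — outside the quota interval.

South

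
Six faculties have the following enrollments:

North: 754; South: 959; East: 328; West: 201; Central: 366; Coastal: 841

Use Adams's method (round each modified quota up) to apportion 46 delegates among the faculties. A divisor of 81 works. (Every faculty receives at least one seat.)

North 10; South 12; East 5; West 3; Central 5; Coastal 11

With modified divisor 81: modified quotas North 9.309, South 11.840, East 4.049, West 2.481, Central 4.519, Coastal 10.383.
Rounding up: North 10, South 12, East 5, West 3, Central 5, Coastal 11 (total 46).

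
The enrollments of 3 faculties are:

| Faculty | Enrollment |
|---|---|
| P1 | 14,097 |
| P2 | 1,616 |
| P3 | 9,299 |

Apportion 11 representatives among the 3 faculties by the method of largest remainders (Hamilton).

The standard divisor is 25012/11 ≈ 2273.818.
Standard quotas: P1 6.1997, P2 0.7107, P3 4.0896.
Lower quotas: P1 6, P2 0, P3 4 (sum 10, leaving 1 seat).
Remainders in descending order: P2 0.7107, P1 0.1997, P3 0.0896.
Largest remainder: P2 receives the extra seat.

P1 6, P2 1, P3 4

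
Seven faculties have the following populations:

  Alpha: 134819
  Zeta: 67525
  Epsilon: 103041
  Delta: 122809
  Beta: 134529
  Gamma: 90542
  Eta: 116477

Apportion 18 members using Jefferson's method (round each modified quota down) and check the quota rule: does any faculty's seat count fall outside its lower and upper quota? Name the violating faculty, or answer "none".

Standard quotas: Alpha 3.153, Zeta 1.579, Epsilon 2.410, Delta 2.872, Beta 3.146, Gamma 2.117, Eta 2.724.
Jefferson allocation: Alpha 3, Zeta 1, Epsilon 3, Delta 3, Beta 3, Gamma 2, Eta 3.
Every allocation lies between the lower and upper quota.

none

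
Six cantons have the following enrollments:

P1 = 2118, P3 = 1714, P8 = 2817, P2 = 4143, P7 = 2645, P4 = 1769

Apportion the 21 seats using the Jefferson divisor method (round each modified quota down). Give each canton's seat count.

P1 3; P3 2; P8 4; P2 6; P7 4; P4 2

Standard divisor 15206/21 ≈ 724.095; standard quotas: P1 2.925, P3 2.367, P8 3.890, P2 5.722, P7 3.653, P4 2.443.
Rounding down gives 2, 2, 3, 5, 3, 2 = 17 seats, so the divisor must be adjusted.
With modified divisor 600: modified quotas P1 3.530, P3 2.857, P8 4.695, P2 6.905, P7 4.408, P4 2.948.
Rounding down: P1 3, P3 2, P8 4, P2 6, P7 4, P4 2 (total 21).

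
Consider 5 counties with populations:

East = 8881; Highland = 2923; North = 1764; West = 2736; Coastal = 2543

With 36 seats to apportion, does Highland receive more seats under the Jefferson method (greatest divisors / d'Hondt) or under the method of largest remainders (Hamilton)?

Jefferson: East 18, Highland 5, North 3, West 5, Coastal 5.
Hamilton: East 17, Highland 6, North 3, West 5, Coastal 5.
Highland gets 5 under Jefferson and 6 under Hamilton.

Hamilton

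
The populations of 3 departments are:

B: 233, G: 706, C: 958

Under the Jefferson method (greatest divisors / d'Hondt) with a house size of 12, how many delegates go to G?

5

Standard divisor 1897/12 ≈ 158.083; standard quotas: B 1.474, G 4.466, C 6.060.
Rounding down gives 1, 4, 6 = 11 seats, so the divisor must be adjusted.
With modified divisor 140: modified quotas B 1.664, G 5.043, C 6.843.
Rounding down: B 1, G 5, C 6 (total 12).
G receives 5.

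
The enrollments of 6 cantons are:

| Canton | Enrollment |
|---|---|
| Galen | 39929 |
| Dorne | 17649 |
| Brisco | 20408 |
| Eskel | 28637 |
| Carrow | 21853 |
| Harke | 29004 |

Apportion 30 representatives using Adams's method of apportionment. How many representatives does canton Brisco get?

4

Standard divisor 157480/30 ≈ 5249.333; standard quotas: Galen 7.606, Dorne 3.362, Brisco 3.888, Eskel 5.455, Carrow 4.163, Harke 5.525.
Rounding up gives 8, 4, 4, 6, 5, 6 = 33 seats, so the divisor must be adjusted.
With modified divisor 5760: modified quotas Galen 6.932, Dorne 3.064, Brisco 3.543, Eskel 4.972, Carrow 3.794, Harke 5.035.
Rounding up: Galen 7, Dorne 4, Brisco 4, Eskel 5, Carrow 4, Harke 6 (total 30).
Brisco receives 4.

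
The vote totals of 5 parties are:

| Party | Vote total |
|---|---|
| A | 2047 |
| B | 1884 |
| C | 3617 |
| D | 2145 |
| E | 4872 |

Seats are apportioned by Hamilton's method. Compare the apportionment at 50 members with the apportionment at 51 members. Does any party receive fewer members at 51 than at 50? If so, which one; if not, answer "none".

At 50 seats: A 7, B 7, C 12, D 7, E 17.
At 51 seats: A 7, B 7, C 13, D 7, E 17.
No party's allocation decreased.

none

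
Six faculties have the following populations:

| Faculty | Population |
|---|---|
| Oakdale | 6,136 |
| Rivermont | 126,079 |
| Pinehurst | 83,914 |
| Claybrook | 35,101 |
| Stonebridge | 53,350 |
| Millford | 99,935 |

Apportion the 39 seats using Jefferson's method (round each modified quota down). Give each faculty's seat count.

Standard divisor 404515/39 ≈ 10372.179; standard quotas: Oakdale 0.592, Rivermont 12.155, Pinehurst 8.090, Claybrook 3.384, Stonebridge 5.144, Millford 9.635.
Rounding down gives 0, 12, 8, 3, 5, 9 = 37 seats, so the divisor must be adjusted.
With modified divisor 9500: modified quotas Oakdale 0.646, Rivermont 13.271, Pinehurst 8.833, Claybrook 3.695, Stonebridge 5.616, Millford 10.519.
Rounding down: Oakdale 0, Rivermont 13, Pinehurst 8, Claybrook 3, Stonebridge 5, Millford 10 (total 39).

Oakdale=0, Rivermont=13, Pinehurst=8, Claybrook=3, Stonebridge=5, Millford=10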